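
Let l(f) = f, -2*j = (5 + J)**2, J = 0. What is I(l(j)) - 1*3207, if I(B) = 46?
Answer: -3161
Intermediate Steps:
j = -25/2 (j = -(5 + 0)**2/2 = -1/2*5**2 = -1/2*25 = -25/2 ≈ -12.500)
I(l(j)) - 1*3207 = 46 - 1*3207 = 46 - 3207 = -3161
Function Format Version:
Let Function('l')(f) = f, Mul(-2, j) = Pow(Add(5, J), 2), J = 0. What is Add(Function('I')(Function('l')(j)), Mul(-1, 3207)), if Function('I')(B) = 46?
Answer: -3161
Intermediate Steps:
j = Rational(-25, 2) (j = Mul(Rational(-1, 2), Pow(Add(5, 0), 2)) = Mul(Rational(-1, 2), Pow(5, 2)) = Mul(Rational(-1, 2), 25) = Rational(-25, 2) ≈ -12.500)
Add(Function('I')(Function('l')(j)), Mul(-1, 3207)) = Add(46, Mul(-1, 3207)) = Add(46, -3207) = -3161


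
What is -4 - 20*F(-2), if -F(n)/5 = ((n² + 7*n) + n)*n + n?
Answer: 2196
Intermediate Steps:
F(n) = -5*n - 5*n*(n² + 8*n) (F(n) = -5*(((n² + 7*n) + n)*n + n) = -5*((n² + 8*n)*n + n) = -5*(n*(n² + 8*n) + n) = -5*(n + n*(n² + 8*n)) = -5*n - 5*n*(n² + 8*n))
-4 - 20*F(-2) = -4 - (-100)*(-2)*(1 + (-2)² + 8*(-2)) = -4 - (-100)*(-2)*(1 + 4 - 16) = -4 - (-100)*(-2)*(-11) = -4 - 20*(-110) = -4 + 2200 = 2196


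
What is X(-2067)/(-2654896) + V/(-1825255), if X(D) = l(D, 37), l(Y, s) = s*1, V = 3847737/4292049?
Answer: -100025481925889/6932892667707961840 ≈ -1.4428e-5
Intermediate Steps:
V = 1282579/1430683 (V = 3847737*(1/4292049) = 1282579/1430683 ≈ 0.89648)
l(Y, s) = s
X(D) = 37
X(-2067)/(-2654896) + V/(-1825255) = 37/(-2654896) + (1282579/1430683)/(-1825255) = 37*(-1/2654896) + (1282579/1430683)*(-1/1825255) = -37/2654896 - 1282579/2611361299165 = -100025481925889/6932892667707961840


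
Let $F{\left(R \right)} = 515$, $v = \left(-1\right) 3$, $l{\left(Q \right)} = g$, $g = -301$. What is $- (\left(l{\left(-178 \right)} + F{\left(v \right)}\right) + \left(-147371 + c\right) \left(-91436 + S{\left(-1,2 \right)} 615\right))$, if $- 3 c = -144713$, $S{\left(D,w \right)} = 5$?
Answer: $- \frac{26278562042}{3} \approx -8.7595 \cdot 10^{9}$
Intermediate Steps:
$l{\left(Q \right)} = -301$
$v = -3$
$c = \frac{144713}{3}$ ($c = \left(- \frac{1}{3}\right) \left(-144713\right) = \frac{144713}{3} \approx 48238.0$)
$- (\left(l{\left(-178 \right)} + F{\left(v \right)}\right) + \left(-147371 + c\right) \left(-91436 + S{\left(-1,2 \right)} 615\right)) = - (\left(-301 + 515\right) + \left(-147371 + \frac{144713}{3}\right) \left(-91436 + 5 \cdot 615\right)) = - (214 - \frac{297400 \left(-91436 + 3075\right)}{3}) = - (214 - - \frac{26278561400}{3}) = - (214 + \frac{26278561400}{3}) = \left(-1\right) \frac{26278562042}{3} = - \frac{26278562042}{3}$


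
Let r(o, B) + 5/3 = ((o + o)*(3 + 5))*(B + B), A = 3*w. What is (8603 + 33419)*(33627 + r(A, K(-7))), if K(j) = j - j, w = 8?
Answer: 4239011272/3 ≈ 1.4130e+9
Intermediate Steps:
A = 24 (A = 3*8 = 24)
K(j) = 0
r(o, B) = -5/3 + 32*B*o (r(o, B) = -5/3 + ((o + o)*(3 + 5))*(B + B) = -5/3 + ((2*o)*8)*(2*B) = -5/3 + (16*o)*(2*B) = -5/3 + 32*B*o)
(8603 + 33419)*(33627 + r(A, K(-7))) = (8603 + 33419)*(33627 + (-5/3 + 32*0*24)) = 42022*(33627 + (-5/3 + 0)) = 42022*(33627 - 5/3) = 42022*(100876/3) = 4239011272/3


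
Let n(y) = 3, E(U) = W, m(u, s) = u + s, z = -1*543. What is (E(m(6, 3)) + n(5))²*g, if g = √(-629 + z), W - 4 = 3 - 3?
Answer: 98*I*√293 ≈ 1677.5*I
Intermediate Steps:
z = -543
m(u, s) = s + u
W = 4 (W = 4 + (3 - 3) = 4 + 0 = 4)
E(U) = 4
g = 2*I*√293 (g = √(-629 - 543) = √(-1172) = 2*I*√293 ≈ 34.234*I)
(E(m(6, 3)) + n(5))²*g = (4 + 3)²*(2*I*√293) = 7²*(2*I*√293) = 49*(2*I*√293) = 98*I*√293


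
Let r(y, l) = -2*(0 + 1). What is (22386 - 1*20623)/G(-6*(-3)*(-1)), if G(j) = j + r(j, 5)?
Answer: -1763/20 ≈ -88.150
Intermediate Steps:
r(y, l) = -2 (r(y, l) = -2*1 = -2)
G(j) = -2 + j (G(j) = j - 2 = -2 + j)
(22386 - 1*20623)/G(-6*(-3)*(-1)) = (22386 - 1*20623)/(-2 - 6*(-3)*(-1)) = (22386 - 20623)/(-2 + 18*(-1)) = 1763/(-2 - 18) = 1763/(-20) = 1763*(-1/20) = -1763/20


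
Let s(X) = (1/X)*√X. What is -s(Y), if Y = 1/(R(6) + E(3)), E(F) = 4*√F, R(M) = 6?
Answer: -√(6 + 4*√3) ≈ -3.5956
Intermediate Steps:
Y = 1/(6 + 4*√3) ≈ 0.077350
s(X) = X^(-½) (s(X) = √X/X = X^(-½))
-s(Y) = -1/√(-½ + √3/3)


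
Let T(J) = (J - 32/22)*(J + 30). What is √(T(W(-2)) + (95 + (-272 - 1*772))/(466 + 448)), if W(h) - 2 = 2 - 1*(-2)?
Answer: √16435887094/10054 ≈ 12.751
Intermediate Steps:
W(h) = 6 (W(h) = 2 + (2 - 1*(-2)) = 2 + (2 + 2) = 2 + 4 = 6)
T(J) = (30 + J)*(-16/11 + J) (T(J) = (J - 32*1/22)*(30 + J) = (J - 16/11)*(30 + J) = (-16/11 + J)*(30 + J) = (30 + J)*(-16/11 + J))
√(T(W(-2)) + (95 + (-272 - 1*772))/(466 + 448)) = √((-480/11 + 6² + (314/11)*6) + (95 + (-272 - 1*772))/(466 + 448)) = √((-480/11 + 36 + 1884/11) + (95 + (-272 - 772))/914) = √(1800/11 + (95 - 1044)*(1/914)) = √(1800/11 - 949*1/914) = √(1800/11 - 949/914) = √(1634761/10054) = √16435887094/10054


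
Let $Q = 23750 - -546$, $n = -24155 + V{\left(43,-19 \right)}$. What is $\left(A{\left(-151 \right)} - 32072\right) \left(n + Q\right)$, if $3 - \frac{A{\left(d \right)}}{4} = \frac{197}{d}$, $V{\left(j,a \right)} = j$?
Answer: $- \frac{890610048}{151} \approx -5.8981 \cdot 10^{6}$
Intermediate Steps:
$n = -24112$ ($n = -24155 + 43 = -24112$)
$Q = 24296$ ($Q = 23750 + 546 = 24296$)
$A{\left(d \right)} = 12 - \frac{788}{d}$ ($A{\left(d \right)} = 12 - 4 \frac{197}{d} = 12 - \frac{788}{d}$)
$\left(A{\left(-151 \right)} - 32072\right) \left(n + Q\right) = \left(\left(12 - \frac{788}{-151}\right) - 32072\right) \left(-24112 + 24296\right) = \left(\left(12 - - \frac{788}{151}\right) - 32072\right) 184 = \left(\left(12 + \frac{788}{151}\right) - 32072\right) 184 = \left(\frac{2600}{151} - 32072\right) 184 = \left(- \frac{4840272}{151}\right) 184 = - \frac{890610048}{151}$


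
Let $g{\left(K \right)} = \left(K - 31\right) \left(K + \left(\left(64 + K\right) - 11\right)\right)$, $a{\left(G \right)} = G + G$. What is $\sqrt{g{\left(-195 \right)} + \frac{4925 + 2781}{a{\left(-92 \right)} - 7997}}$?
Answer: $\frac{4 \sqrt{3933152201}}{909} \approx 275.97$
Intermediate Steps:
$a{\left(G \right)} = 2 G$
$g{\left(K \right)} = \left(-31 + K\right) \left(53 + 2 K\right)$ ($g{\left(K \right)} = \left(-31 + K\right) \left(K + \left(53 + K\right)\right) = \left(-31 + K\right) \left(53 + 2 K\right)$)
$\sqrt{g{\left(-195 \right)} + \frac{4925 + 2781}{a{\left(-92 \right)} - 7997}} = \sqrt{\left(-1643 - -1755 + 2 \left(-195\right)^{2}\right) + \frac{4925 + 2781}{2 \left(-92\right) - 7997}} = \sqrt{\left(-1643 + 1755 + 2 \cdot 38025\right) + \frac{7706}{-184 - 7997}} = \sqrt{\left(-1643 + 1755 + 76050\right) + \frac{7706}{-8181}} = \sqrt{76162 + 7706 \left(- \frac{1}{8181}\right)} = \sqrt{76162 - \frac{7706}{8181}} = \sqrt{\frac{623073616}{8181}} = \frac{4 \sqrt{3933152201}}{909}$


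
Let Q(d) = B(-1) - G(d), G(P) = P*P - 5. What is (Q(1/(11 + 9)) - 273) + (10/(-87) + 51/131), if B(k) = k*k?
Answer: -1215960197/4558800 ≈ -266.73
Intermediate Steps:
B(k) = k²
G(P) = -5 + P² (G(P) = P² - 5 = -5 + P²)
Q(d) = 6 - d² (Q(d) = (-1)² - (-5 + d²) = 1 + (5 - d²) = 6 - d²)
(Q(1/(11 + 9)) - 273) + (10/(-87) + 51/131) = ((6 - (1/(11 + 9))²) - 273) + (10/(-87) + 51/131) = ((6 - (1/20)²) - 273) + (10*(-1/87) + 51*(1/131)) = ((6 - (1/20)²) - 273) + (-10/87 + 51/131) = ((6 - 1*1/400) - 273) + 3127/11397 = ((6 - 1/400) - 273) + 3127/11397 = (2399/400 - 273) + 3127/11397 = -106801/400 + 3127/11397 = -1215960197/4558800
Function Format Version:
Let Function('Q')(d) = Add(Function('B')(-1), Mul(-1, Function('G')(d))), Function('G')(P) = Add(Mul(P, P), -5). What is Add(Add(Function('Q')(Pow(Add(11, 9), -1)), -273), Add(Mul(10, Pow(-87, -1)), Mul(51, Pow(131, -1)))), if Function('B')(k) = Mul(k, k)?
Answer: Rational(-1215960197, 4558800) ≈ -266.73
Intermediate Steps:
Function('B')(k) = Pow(k, 2)
Function('G')(P) = Add(-5, Pow(P, 2)) (Function('G')(P) = Add(Pow(P, 2), -5) = Add(-5, Pow(P, 2)))
Function('Q')(d) = Add(6, Mul(-1, Pow(d, 2))) (Function('Q')(d) = Add(Pow(-1, 2), Mul(-1, Add(-5, Pow(d, 2)))) = Add(1, Add(5, Mul(-1, Pow(d, 2)))) = Add(6, Mul(-1, Pow(d, 2))))
Add(Add(Function('Q')(Pow(Add(11, 9), -1)), -273), Add(Mul(10, Pow(-87, -1)), Mul(51, Pow(131, -1)))) = Add(Add(Add(6, Mul(-1, Pow(Pow(Add(11, 9), -1), 2))), -273), Add(Mul(10, Pow(-87, -1)), Mul(51, Pow(131, -1)))) = Add(Add(Add(6, Mul(-1, Pow(Pow(20, -1), 2))), -273), Add(Mul(10, Rational(-1, 87)), Mul(51, Rational(1, 131)))) = Add(Add(Add(6, Mul(-1, Pow(Rational(1, 20), 2))), -273), Add(Rational(-10, 87), Rational(51, 131))) = Add(Add(Add(6, Mul(-1, Rational(1, 400))), -273), Rational(3127, 11397)) = Add(Add(Add(6, Rational(-1, 400)), -273), Rational(3127, 11397)) = Add(Add(Rational(2399, 400), -273), Rational(3127, 11397)) = Add(Rational(-106801, 400), Rational(3127, 11397)) = Rational(-1215960197, 4558800)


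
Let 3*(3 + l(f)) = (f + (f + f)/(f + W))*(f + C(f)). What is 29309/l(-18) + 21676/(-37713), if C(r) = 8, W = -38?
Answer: 858776515/1609088 ≈ 533.70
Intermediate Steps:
l(f) = -3 + (8 + f)*(f + 2*f/(-38 + f))/3 (l(f) = -3 + ((f + (f + f)/(f - 38))*(f + 8))/3 = -3 + ((f + (2*f)/(-38 + f))*(8 + f))/3 = -3 + ((f + 2*f/(-38 + f))*(8 + f))/3 = -3 + ((8 + f)*(f + 2*f/(-38 + f)))/3 = -3 + (8 + f)*(f + 2*f/(-38 + f))/3)
29309/l(-18) + 21676/(-37713) = 29309/(((342 + (-18)**3 - 297*(-18) - 28*(-18)**2)/(3*(-38 - 18)))) + 21676/(-37713) = 29309/(((1/3)*(342 - 5832 + 5346 - 28*324)/(-56))) + 21676*(-1/37713) = 29309/(((1/3)*(-1/56)*(342 - 5832 + 5346 - 9072))) - 21676/37713 = 29309/(((1/3)*(-1/56)*(-9216))) - 21676/37713 = 29309/(384/7) - 21676/37713 = 29309*(7/384) - 21676/37713 = 205163/384 - 21676/37713 = 858776515/1609088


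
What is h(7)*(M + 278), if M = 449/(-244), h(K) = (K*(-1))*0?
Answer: 0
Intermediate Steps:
h(K) = 0 (h(K) = -K*0 = 0)
M = -449/244 (M = 449*(-1/244) = -449/244 ≈ -1.8402)
h(7)*(M + 278) = 0*(-449/244 + 278) = 0*(67383/244) = 0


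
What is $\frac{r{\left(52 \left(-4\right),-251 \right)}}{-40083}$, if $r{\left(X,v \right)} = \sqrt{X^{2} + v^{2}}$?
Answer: $- \frac{\sqrt{106265}}{40083} \approx -0.0081327$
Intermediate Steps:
$\frac{r{\left(52 \left(-4\right),-251 \right)}}{-40083} = \frac{\sqrt{\left(52 \left(-4\right)\right)^{2} + \left(-251\right)^{2}}}{-40083} = \sqrt{\left(-208\right)^{2} + 63001} \left(- \frac{1}{40083}\right) = \sqrt{43264 + 63001} \left(- \frac{1}{40083}\right) = \sqrt{106265} \left(- \frac{1}{40083}\right) = - \frac{\sqrt{106265}}{40083}$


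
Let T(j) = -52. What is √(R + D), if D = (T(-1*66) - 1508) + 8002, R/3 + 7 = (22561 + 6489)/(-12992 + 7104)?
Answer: √867553054/368 ≈ 80.039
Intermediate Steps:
R = -105399/2944 (R = -21 + 3*((22561 + 6489)/(-12992 + 7104)) = -21 + 3*(29050/(-5888)) = -21 + 3*(29050*(-1/5888)) = -21 + 3*(-14525/2944) = -21 - 43575/2944 = -105399/2944 ≈ -35.801)
D = 6442 (D = (-52 - 1508) + 8002 = -1560 + 8002 = 6442)
√(R + D) = √(-105399/2944 + 6442) = √(18859849/2944) = √867553054/368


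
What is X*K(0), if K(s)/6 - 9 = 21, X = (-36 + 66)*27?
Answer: 145800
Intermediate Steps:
X = 810 (X = 30*27 = 810)
K(s) = 180 (K(s) = 54 + 6*21 = 54 + 126 = 180)
X*K(0) = 810*180 = 145800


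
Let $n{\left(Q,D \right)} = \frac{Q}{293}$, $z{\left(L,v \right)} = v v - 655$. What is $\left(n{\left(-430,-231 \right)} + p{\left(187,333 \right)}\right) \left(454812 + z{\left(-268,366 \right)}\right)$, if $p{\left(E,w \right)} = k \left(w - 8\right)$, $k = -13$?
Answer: $- \frac{728292674115}{293} \approx -2.4856 \cdot 10^{9}$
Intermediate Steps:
$p{\left(E,w \right)} = 104 - 13 w$ ($p{\left(E,w \right)} = - 13 \left(w - 8\right) = - 13 \left(-8 + w\right) = 104 - 13 w$)
$z{\left(L,v \right)} = -655 + v^{2}$ ($z{\left(L,v \right)} = v^{2} - 655 = -655 + v^{2}$)
$n{\left(Q,D \right)} = \frac{Q}{293}$ ($n{\left(Q,D \right)} = Q \frac{1}{293} = \frac{Q}{293}$)
$\left(n{\left(-430,-231 \right)} + p{\left(187,333 \right)}\right) \left(454812 + z{\left(-268,366 \right)}\right) = \left(\frac{1}{293} \left(-430\right) + \left(104 - 4329\right)\right) \left(454812 - \left(655 - 366^{2}\right)\right) = \left(- \frac{430}{293} + \left(104 - 4329\right)\right) \left(454812 + \left(-655 + 133956\right)\right) = \left(- \frac{430}{293} - 4225\right) \left(454812 + 133301\right) = \left(- \frac{1238355}{293}\right) 588113 = - \frac{728292674115}{293}$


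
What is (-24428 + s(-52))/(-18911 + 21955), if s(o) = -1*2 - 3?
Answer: -24433/3044 ≈ -8.0266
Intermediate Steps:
s(o) = -5 (s(o) = -2 - 3 = -5)
(-24428 + s(-52))/(-18911 + 21955) = (-24428 - 5)/(-18911 + 21955) = -24433/3044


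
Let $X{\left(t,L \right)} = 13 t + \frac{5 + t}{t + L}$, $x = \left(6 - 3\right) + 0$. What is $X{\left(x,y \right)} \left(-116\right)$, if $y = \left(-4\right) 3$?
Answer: $- \frac{39788}{9} \approx -4420.9$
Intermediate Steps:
$y = -12$
$x = 3$ ($x = 3 + 0 = 3$)
$X{\left(t,L \right)} = 13 t + \frac{5 + t}{L + t}$
$X{\left(x,y \right)} \left(-116\right) = \frac{5 + 3 + 13 \cdot 3^{2} + 13 \left(-12\right) 3}{-12 + 3} \left(-116\right) = \frac{5 + 3 + 13 \cdot 9 - 468}{-9} \left(-116\right) = - \frac{5 + 3 + 117 - 468}{9} \left(-116\right) = \left(- \frac{1}{9}\right) \left(-343\right) \left(-116\right) = \frac{343}{9} \left(-116\right) = - \frac{39788}{9}$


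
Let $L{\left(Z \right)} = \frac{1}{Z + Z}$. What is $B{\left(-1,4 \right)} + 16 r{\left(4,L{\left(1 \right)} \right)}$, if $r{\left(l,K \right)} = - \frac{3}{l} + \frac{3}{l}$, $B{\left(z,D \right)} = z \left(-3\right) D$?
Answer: $12$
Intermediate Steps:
$B{\left(z,D \right)} = - 3 D z$ ($B{\left(z,D \right)} = - 3 z D = - 3 D z$)
$L{\left(Z \right)} = \frac{1}{2 Z}$
$r{\left(l,K \right)} = 0$
$B{\left(-1,4 \right)} + 16 r{\left(4,L{\left(1 \right)} \right)} = \left(-3\right) 4 \left(-1\right) + 16 \cdot 0 = 12 + 0 = 12$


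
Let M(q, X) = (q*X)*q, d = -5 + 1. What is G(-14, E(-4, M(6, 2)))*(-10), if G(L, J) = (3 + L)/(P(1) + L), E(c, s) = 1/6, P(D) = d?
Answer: -55/9 ≈ -6.1111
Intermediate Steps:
d = -4
P(D) = -4
M(q, X) = X*q**2 (M(q, X) = (X*q)*q = X*q**2)
E(c, s) = 1/6
G(L, J) = (3 + L)/(-4 + L)
G(-14, E(-4, M(6, 2)))*(-10) = ((3 - 14)/(-4 - 14))*(-10) = (-11/(-18))*(-10) = -1/18*(-11)*(-10) = (11/18)*(-10) = -55/9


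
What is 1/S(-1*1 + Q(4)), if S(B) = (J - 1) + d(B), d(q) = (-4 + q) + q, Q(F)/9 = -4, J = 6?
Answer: -1/73 ≈ -0.013699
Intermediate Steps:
Q(F) = -36 (Q(F) = 9*(-4) = -36)
d(q) = -4 + 2*q
S(B) = 1 + 2*B (S(B) = (6 - 1) + (-4 + 2*B) = 5 + (-4 + 2*B) = 1 + 2*B)
1/S(-1*1 + Q(4)) = 1/(1 + 2*(-1*1 - 36)) = 1/(1 + 2*(-1 - 36)) = 1/(1 + 2*(-37)) = 1/(1 - 74) = 1/(-73) = -1/73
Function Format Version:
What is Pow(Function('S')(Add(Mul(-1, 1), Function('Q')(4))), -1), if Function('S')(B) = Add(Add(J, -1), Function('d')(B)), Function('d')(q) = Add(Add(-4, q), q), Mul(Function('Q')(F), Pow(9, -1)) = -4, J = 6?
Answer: Rational(-1, 73) ≈ -0.013699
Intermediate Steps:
Function('Q')(F) = -36 (Function('Q')(F) = Mul(9, -4) = -36)
Function('d')(q) = Add(-4, Mul(2, q))
Function('S')(B) = Add(1, Mul(2, B)) (Function('S')(B) = Add(Add(6, -1), Add(-4, Mul(2, B))) = Add(5, Add(-4, Mul(2, B))) = Add(1, Mul(2, B)))
Pow(Function('S')(Add(Mul(-1, 1), Function('Q')(4))), -1) = Pow(Add(1, Mul(2, Add(Mul(-1, 1), -36))), -1) = Pow(Add(1, Mul(2, Add(-1, -36))), -1) = Pow(Add(1, Mul(2, -37)), -1) = Pow(Add(1, -74), -1) = Pow(-73, -1) = Rational(-1, 73)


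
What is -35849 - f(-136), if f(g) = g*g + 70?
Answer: -54415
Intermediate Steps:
f(g) = 70 + g**2 (f(g) = g**2 + 70 = 70 + g**2)
-35849 - f(-136) = -35849 - (70 + (-136)**2) = -35849 - (70 + 18496) = -35849 - 1*18566 = -35849 - 18566 = -54415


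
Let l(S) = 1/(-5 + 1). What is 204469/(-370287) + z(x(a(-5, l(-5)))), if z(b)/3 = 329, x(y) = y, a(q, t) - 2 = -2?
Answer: 365268800/370287 ≈ 986.45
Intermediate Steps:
l(S) = -¼ (l(S) = 1/(-4) = -¼)
a(q, t) = 0 (a(q, t) = 2 - 2 = 0)
z(b) = 987 (z(b) = 3*329 = 987)
204469/(-370287) + z(x(a(-5, l(-5)))) = 204469/(-370287) + 987 = 204469*(-1/370287) + 987 = -204469/370287 + 987 = 365268800/370287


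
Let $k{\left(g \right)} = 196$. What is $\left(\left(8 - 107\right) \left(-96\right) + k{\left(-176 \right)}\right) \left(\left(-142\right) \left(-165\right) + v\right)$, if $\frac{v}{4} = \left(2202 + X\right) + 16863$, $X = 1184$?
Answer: $1012932200$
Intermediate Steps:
$v = 80996$ ($v = 4 \left(\left(2202 + 1184\right) + 16863\right) = 4 \left(3386 + 16863\right) = 4 \cdot 20249 = 80996$)
$\left(\left(8 - 107\right) \left(-96\right) + k{\left(-176 \right)}\right) \left(\left(-142\right) \left(-165\right) + v\right) = \left(\left(8 - 107\right) \left(-96\right) + 196\right) \left(\left(-142\right) \left(-165\right) + 80996\right) = \left(\left(-99\right) \left(-96\right) + 196\right) \left(23430 + 80996\right) = \left(9504 + 196\right) 104426 = 9700 \cdot 104426 = 1012932200$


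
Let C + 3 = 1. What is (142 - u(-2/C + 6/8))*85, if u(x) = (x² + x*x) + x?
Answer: 91205/8 ≈ 11401.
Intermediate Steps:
C = -2 (C = -3 + 1 = -2)
u(x) = x + 2*x² (u(x) = (x² + x²) + x = 2*x² + x = x + 2*x²)
(142 - u(-2/C + 6/8))*85 = (142 - (-2/(-2) + 6/8)*(1 + 2*(-2/(-2) + 6/8)))*85 = (142 - (-2*(-½) + 6*(⅛))*(1 + 2*(-2*(-½) + 6*(⅛))))*85 = (142 - (1 + ¾)*(1 + 2*(1 + ¾)))*85 = (142 - 7*(1 + 2*(7/4))/4)*85 = (142 - 7*(1 + 7/2)/4)*85 = (142 - 7*9/(4*2))*85 = (142 - 1*63/8)*85 = (142 - 63/8)*85 = (1073/8)*85 = 91205/8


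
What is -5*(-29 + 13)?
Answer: 80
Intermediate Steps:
-5*(-29 + 13) = -5*(-16) = 80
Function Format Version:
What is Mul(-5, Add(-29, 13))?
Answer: 80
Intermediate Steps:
Mul(-5, Add(-29, 13)) = Mul(-5, -16) = 80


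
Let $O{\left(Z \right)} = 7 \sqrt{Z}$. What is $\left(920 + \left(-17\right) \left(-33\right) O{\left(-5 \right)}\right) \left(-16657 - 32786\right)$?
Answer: $-45487560 - 194162661 i \sqrt{5} \approx -4.5488 \cdot 10^{7} - 4.3416 \cdot 10^{8} i$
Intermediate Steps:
$\left(920 + \left(-17\right) \left(-33\right) O{\left(-5 \right)}\right) \left(-16657 - 32786\right) = \left(920 + \left(-17\right) \left(-33\right) 7 \sqrt{-5}\right) \left(-16657 - 32786\right) = \left(920 + 561 \cdot 7 i \sqrt{5}\right) \left(-49443\right) = \left(920 + 3927 i \sqrt{5}\right) \left(-49443\right) = -45487560 - 194162661 i \sqrt{5}$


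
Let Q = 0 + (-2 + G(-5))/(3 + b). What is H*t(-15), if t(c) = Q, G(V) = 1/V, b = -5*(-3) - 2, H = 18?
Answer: -99/40 ≈ -2.4750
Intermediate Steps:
b = 13 (b = 15 - 2 = 13)
Q = -11/80 (Q = 0 + (-2 + 1/(-5))/(3 + 13) = 0 + (-2 - ⅕)/16 = 0 - 11/5*1/16 = 0 - 11/80 = -11/80 ≈ -0.13750)
t(c) = -11/80
H*t(-15) = 18*(-11/80) = -99/40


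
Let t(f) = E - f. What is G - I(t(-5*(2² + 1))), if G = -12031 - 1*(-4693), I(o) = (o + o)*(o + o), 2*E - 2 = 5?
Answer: -10587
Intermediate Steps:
E = 7/2 (E = 1 + (½)*5 = 1 + 5/2 = 7/2 ≈ 3.5000)
t(f) = 7/2 - f
I(o) = 4*o² (I(o) = (2*o)*(2*o) = 4*o²)
G = -7338 (G = -12031 + 4693 = -7338)
G - I(t(-5*(2² + 1))) = -7338 - 4*(7/2 - (-5)*(2² + 1))² = -7338 - 4*(7/2 - (-5)*(4 + 1))² = -7338 - 4*(7/2 - (-5)*5)² = -7338 - 4*(7/2 - 1*(-25))² = -7338 - 4*(7/2 + 25)² = -7338 - 4*(57/2)² = -7338 - 4*3249/4 = -7338 - 1*3249 = -7338 - 3249 = -10587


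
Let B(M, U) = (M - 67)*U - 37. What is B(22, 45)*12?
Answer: -24744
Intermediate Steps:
B(M, U) = -37 + U*(-67 + M) (B(M, U) = (-67 + M)*U - 37 = U*(-67 + M) - 37 = -37 + U*(-67 + M))
B(22, 45)*12 = (-37 - 67*45 + 22*45)*12 = (-37 - 3015 + 990)*12 = -2062*12 = -24744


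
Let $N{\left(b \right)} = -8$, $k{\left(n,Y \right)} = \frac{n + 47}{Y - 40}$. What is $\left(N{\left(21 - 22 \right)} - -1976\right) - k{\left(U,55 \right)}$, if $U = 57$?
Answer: $\frac{29416}{15} \approx 1961.1$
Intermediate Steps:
$k{\left(n,Y \right)} = \frac{47 + n}{-40 + Y}$
$\left(N{\left(21 - 22 \right)} - -1976\right) - k{\left(U,55 \right)} = \left(-8 - -1976\right) - \frac{47 + 57}{-40 + 55} = \left(-8 + 1976\right) - \frac{1}{15} \cdot 104 = 1968 - \frac{1}{15} \cdot 104 = 1968 - \frac{104}{15} = \frac{29416}{15}$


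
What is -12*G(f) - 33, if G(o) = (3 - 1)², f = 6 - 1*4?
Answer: -81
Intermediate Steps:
f = 2 (f = 6 - 4 = 2)
G(o) = 4 (G(o) = 2² = 4)
-12*G(f) - 33 = -12*4 - 33 = -48 - 33 = -81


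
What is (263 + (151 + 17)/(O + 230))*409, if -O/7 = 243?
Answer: 158162345/1471 ≈ 1.0752e+5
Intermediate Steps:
O = -1701 (O = -7*243 = -1701)
(263 + (151 + 17)/(O + 230))*409 = (263 + (151 + 17)/(-1701 + 230))*409 = (263 + 168/(-1471))*409 = (263 + 168*(-1/1471))*409 = (263 - 168/1471)*409 = (386705/1471)*409 = 158162345/1471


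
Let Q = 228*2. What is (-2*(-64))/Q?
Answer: 16/57 ≈ 0.28070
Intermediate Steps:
Q = 456
(-2*(-64))/Q = -2*(-64)/456 = 128*(1/456) = 16/57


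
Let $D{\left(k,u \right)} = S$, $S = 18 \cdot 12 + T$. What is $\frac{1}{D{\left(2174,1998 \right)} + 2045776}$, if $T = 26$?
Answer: $\frac{1}{2046018} \approx 4.8875 \cdot 10^{-7}$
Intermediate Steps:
$S = 242$ ($S = 18 \cdot 12 + 26 = 216 + 26 = 242$)
$D{\left(k,u \right)} = 242$
$\frac{1}{D{\left(2174,1998 \right)} + 2045776} = \frac{1}{242 + 2045776} = \frac{1}{2046018}$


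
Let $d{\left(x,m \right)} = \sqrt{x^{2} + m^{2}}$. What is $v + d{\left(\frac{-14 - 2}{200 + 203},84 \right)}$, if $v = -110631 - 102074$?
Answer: $-212705 + \frac{4 \sqrt{71622385}}{403} \approx -2.1262 \cdot 10^{5}$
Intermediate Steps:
$v = -212705$
$d{\left(x,m \right)} = \sqrt{m^{2} + x^{2}}$
$v + d{\left(\frac{-14 - 2}{200 + 203},84 \right)} = -212705 + \sqrt{84^{2} + \left(\frac{-14 - 2}{200 + 203}\right)^{2}} = -212705 + \sqrt{7056 + \left(- \frac{16}{403}\right)^{2}} = -212705 + \sqrt{7056 + \frac{256}{162409}} = -212705 + \sqrt{\frac{1145958160}{162409}} = -212705 + \frac{4 \sqrt{71622385}}{403}$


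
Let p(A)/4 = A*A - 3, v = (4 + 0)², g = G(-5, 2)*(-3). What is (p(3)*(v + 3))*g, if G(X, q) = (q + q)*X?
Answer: 27360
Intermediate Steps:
G(X, q) = 2*X*q (G(X, q) = (2*q)*X = 2*X*q)
g = 60 (g = (2*(-5)*2)*(-3) = -20*(-3) = 60)
v = 16 (v = 4² = 16)
p(A) = -12 + 4*A² (p(A) = 4*(A*A - 3) = 4*(A² - 3) = 4*(-3 + A²) = -12 + 4*A²)
(p(3)*(v + 3))*g = ((-12 + 4*3²)*(16 + 3))*60 = ((-12 + 4*9)*19)*60 = ((-12 + 36)*19)*60 = (24*19)*60 = 456*60 = 27360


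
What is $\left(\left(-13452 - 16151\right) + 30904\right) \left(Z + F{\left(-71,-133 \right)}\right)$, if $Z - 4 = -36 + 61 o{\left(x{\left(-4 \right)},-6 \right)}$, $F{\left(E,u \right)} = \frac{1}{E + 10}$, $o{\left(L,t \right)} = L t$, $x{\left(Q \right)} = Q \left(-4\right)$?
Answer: $- \frac{467278869}{61} \approx -7.6603 \cdot 10^{6}$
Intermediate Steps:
$x{\left(Q \right)} = - 4 Q$
$F{\left(E,u \right)} = \frac{1}{10 + E}$
$Z = -5888$ ($Z = 4 + \left(-36 + 61 \left(-4\right) \left(-4\right) \left(-6\right)\right) = 4 + \left(-36 + 61 \cdot 16 \left(-6\right)\right) = 4 + \left(-36 + 61 \left(-96\right)\right) = 4 - 5892 = -5888$)
$\left(\left(-13452 - 16151\right) + 30904\right) \left(Z + F{\left(-71,-133 \right)}\right) = \left(\left(-13452 - 16151\right) + 30904\right) \left(-5888 + \frac{1}{10 - 71}\right) = \left(-29603 + 30904\right) \left(-5888 + \frac{1}{-61}\right) = 1301 \left(-5888 - \frac{1}{61}\right) = 1301 \left(- \frac{359169}{61}\right) = - \frac{467278869}{61}$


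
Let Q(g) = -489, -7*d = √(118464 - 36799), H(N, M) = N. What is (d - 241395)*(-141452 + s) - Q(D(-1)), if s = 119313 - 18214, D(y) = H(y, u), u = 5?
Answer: 9741012924 + 40353*√81665/7 ≈ 9.7427e+9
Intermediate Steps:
D(y) = y
s = 101099
d = -√81665/7 (d = -√(118464 - 36799)/7 = -√81665/7 ≈ -40.824)
(d - 241395)*(-141452 + s) - Q(D(-1)) = (-√81665/7 - 241395)*(-141452 + 101099) - 1*(-489) = (-241395 - √81665/7)*(-40353) + 489 = (9741012435 + 40353*√81665/7) + 489 = 9741012924 + 40353*√81665/7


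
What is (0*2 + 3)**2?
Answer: 9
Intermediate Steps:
(0*2 + 3)**2 = (0 + 3)**2 = 3**2 = 9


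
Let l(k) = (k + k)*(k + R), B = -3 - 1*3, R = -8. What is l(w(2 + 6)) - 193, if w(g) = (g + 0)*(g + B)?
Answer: 63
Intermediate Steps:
B = -6 (B = -3 - 3 = -6)
w(g) = g*(-6 + g) (w(g) = (g + 0)*(g - 6) = g*(-6 + g))
l(k) = 2*k*(-8 + k) (l(k) = (k + k)*(k - 8) = (2*k)*(-8 + k) = 2*k*(-8 + k))
l(w(2 + 6)) - 193 = 2*((2 + 6)*(-6 + (2 + 6)))*(-8 + (2 + 6)*(-6 + (2 + 6))) - 193 = 2*(8*(-6 + 8))*(-8 + 8*(-6 + 8)) - 193 = 2*(8*2)*(-8 + 8*2) - 193 = 2*16*(-8 + 16) - 193 = 2*16*8 - 193 = 256 - 193 = 63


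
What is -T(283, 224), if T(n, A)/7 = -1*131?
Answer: 917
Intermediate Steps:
T(n, A) = -917 (T(n, A) = 7*(-1*131) = 7*(-131) = -917)
-T(283, 224) = -1*(-917) = 917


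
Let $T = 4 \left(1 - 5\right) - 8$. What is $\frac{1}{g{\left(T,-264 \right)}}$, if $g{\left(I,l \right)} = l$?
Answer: $- \frac{1}{264} \approx -0.0037879$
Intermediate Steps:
$T = -24$ ($T = 4 \left(1 - 5\right) - 8 = 4 \left(-4\right) - 8 = -16 - 8 = -24$)
$\frac{1}{g{\left(T,-264 \right)}} = \frac{1}{-264} = - \frac{1}{264}$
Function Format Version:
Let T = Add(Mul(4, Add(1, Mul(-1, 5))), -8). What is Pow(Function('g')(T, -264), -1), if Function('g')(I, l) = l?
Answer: Rational(-1, 264) ≈ -0.0037879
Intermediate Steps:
T = -24 (T = Add(Mul(4, Add(1, -5)), -8) = Add(Mul(4, -4), -8) = Add(-16, -8) = -24)
Pow(Function('g')(T, -264), -1) = Pow(-264, -1) = Rational(-1, 264)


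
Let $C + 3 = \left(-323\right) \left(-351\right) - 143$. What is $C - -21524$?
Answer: $134751$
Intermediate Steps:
$C = 113227$ ($C = -3 - -113230 = -3 + \left(113373 - 143\right) = -3 + 113230 = 113227$)
$C - -21524 = 113227 - -21524 = 113227 + 21524 = 134751$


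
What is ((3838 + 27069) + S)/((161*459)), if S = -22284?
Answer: 8623/73899 ≈ 0.11669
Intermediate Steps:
((3838 + 27069) + S)/((161*459)) = ((3838 + 27069) - 22284)/((161*459)) = (30907 - 22284)/73899 = 8623*(1/73899) = 8623/73899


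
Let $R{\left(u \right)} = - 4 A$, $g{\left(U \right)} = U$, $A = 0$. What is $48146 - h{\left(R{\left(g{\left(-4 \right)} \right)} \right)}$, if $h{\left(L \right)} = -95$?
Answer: $48241$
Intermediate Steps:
$R{\left(u \right)} = 0$ ($R{\left(u \right)} = \left(-4\right) 0 = 0$)
$48146 - h{\left(R{\left(g{\left(-4 \right)} \right)} \right)} = 48146 - -95 = 48146 + 95 = 48241$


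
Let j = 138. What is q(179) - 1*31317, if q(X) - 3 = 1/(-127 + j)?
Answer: -344453/11 ≈ -31314.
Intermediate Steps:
q(X) = 34/11 (q(X) = 3 + 1/(-127 + 138) = 3 + 1/11 = 34/11)
q(179) - 1*31317 = 34/11 - 1*31317 = 34/11 - 31317 = -344453/11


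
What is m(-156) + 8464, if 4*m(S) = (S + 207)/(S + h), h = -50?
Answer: 6974285/824 ≈ 8463.9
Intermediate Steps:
m(S) = (207 + S)/(4*(-50 + S)) (m(S) = ((S + 207)/(S - 50))/4 = ((207 + S)/(-50 + S))/4 = (207 + S)/(4*(-50 + S)))
m(-156) + 8464 = (207 - 156)/(4*(-50 - 156)) + 8464 = (¼)*51/(-206) + 8464 = (¼)*(-1/206)*51 + 8464 = -51/824 + 8464 = 6974285/824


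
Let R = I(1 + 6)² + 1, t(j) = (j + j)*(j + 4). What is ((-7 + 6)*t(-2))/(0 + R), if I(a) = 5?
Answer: 4/13 ≈ 0.30769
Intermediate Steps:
t(j) = 2*j*(4 + j) (t(j) = (2*j)*(4 + j) = 2*j*(4 + j))
R = 26 (R = 5² + 1 = 25 + 1 = 26)
((-7 + 6)*t(-2))/(0 + R) = ((-7 + 6)*(2*(-2)*(4 - 2)))/(0 + 26) = -2*(-2)*2/26 = -1*(-8)*(1/26) = 8*(1/26) = 4/13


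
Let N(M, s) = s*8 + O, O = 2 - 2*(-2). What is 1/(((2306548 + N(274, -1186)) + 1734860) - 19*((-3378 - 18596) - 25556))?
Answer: 1/4934996 ≈ 2.0263e-7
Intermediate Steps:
O = 6 (O = 2 + 4 = 6)
N(M, s) = 6 + 8*s (N(M, s) = s*8 + 6 = 8*s + 6 = 6 + 8*s)
1/(((2306548 + N(274, -1186)) + 1734860) - 19*((-3378 - 18596) - 25556)) = 1/(((2306548 + (6 + 8*(-1186))) + 1734860) - 19*((-3378 - 18596) - 25556)) = 1/(((2306548 + (6 - 9488)) + 1734860) - 19*(-21974 - 25556)) = 1/(((2306548 - 9482) + 1734860) - 19*(-47530)) = 1/((2297066 + 1734860) + 903070) = 1/(4031926 + 903070) = 1/4934996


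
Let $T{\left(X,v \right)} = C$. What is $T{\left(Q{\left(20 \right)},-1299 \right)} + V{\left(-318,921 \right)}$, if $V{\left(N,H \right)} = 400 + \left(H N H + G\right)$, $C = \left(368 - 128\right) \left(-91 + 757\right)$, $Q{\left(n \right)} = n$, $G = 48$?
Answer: $-269580350$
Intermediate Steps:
$C = 159840$ ($C = 240 \cdot 666 = 159840$)
$T{\left(X,v \right)} = 159840$
$V{\left(N,H \right)} = 448 + N H^{2}$ ($V{\left(N,H \right)} = 400 + \left(H N H + 48\right) = 400 + \left(N H^{2} + 48\right) = 400 + \left(48 + N H^{2}\right) = 448 + N H^{2}$)
$T{\left(Q{\left(20 \right)},-1299 \right)} + V{\left(-318,921 \right)} = 159840 + \left(448 - 318 \cdot 921^{2}\right) = 159840 + \left(448 - 269740638\right) = 159840 - 269740190 = -269580350$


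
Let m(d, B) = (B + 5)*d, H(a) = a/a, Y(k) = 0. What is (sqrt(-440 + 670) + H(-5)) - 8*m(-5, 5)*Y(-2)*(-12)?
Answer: 1 + sqrt(230) ≈ 16.166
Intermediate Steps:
H(a) = 1
m(d, B) = d*(5 + B) (m(d, B) = (5 + B)*d = d*(5 + B))
(sqrt(-440 + 670) + H(-5)) - 8*m(-5, 5)*Y(-2)*(-12) = (sqrt(-440 + 670) + 1) - 8*(-5*(5 + 5))*0*(-12) = (sqrt(230) + 1) - 8*(-5*10)*0*(-12) = (1 + sqrt(230)) - (-400)*0*(-12) = (1 + sqrt(230)) - 8*0*(-12) = (1 + sqrt(230)) + 0*(-12) = (1 + sqrt(230)) + 0 = 1 + sqrt(230)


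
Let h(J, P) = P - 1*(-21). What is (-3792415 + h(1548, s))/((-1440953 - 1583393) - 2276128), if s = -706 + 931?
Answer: 3792169/5300474 ≈ 0.71544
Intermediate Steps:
s = 225
h(J, P) = 21 + P (h(J, P) = P + 21 = 21 + P)
(-3792415 + h(1548, s))/((-1440953 - 1583393) - 2276128) = (-3792415 + (21 + 225))/((-1440953 - 1583393) - 2276128) = (-3792415 + 246)/(-3024346 - 2276128) = -3792169/(-5300474) = -3792169*(-1/5300474) = 3792169/5300474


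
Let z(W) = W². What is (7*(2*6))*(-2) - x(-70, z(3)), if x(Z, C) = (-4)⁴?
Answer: -424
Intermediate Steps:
x(Z, C) = 256
(7*(2*6))*(-2) - x(-70, z(3)) = (7*(2*6))*(-2) - 1*256 = (7*12)*(-2) - 256 = 84*(-2) - 256 = -168 - 256 = -424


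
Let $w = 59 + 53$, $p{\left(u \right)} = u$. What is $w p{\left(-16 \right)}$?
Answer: $-1792$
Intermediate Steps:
$w = 112$
$w p{\left(-16 \right)} = 112 \left(-16\right) = -1792$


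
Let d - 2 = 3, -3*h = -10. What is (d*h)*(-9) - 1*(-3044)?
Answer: 2894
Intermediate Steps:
h = 10/3 (h = -⅓*(-10) = 10/3 ≈ 3.3333)
d = 5 (d = 2 + 3 = 5)
(d*h)*(-9) - 1*(-3044) = (5*(10/3))*(-9) - 1*(-3044) = (50/3)*(-9) + 3044 = -150 + 3044 = 2894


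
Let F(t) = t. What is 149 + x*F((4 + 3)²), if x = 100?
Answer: 5049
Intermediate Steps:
149 + x*F((4 + 3)²) = 149 + 100*(4 + 3)² = 149 + 100*7² = 149 + 100*49 = 149 + 4900 = 5049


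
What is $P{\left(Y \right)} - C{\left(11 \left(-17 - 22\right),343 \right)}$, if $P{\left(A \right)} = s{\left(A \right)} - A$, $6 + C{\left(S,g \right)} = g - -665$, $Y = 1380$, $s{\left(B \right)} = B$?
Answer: $-1002$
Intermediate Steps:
$C{\left(S,g \right)} = 659 + g$ ($C{\left(S,g \right)} = -6 + \left(g - -665\right) = -6 + \left(g + 665\right) = -6 + \left(665 + g\right) = 659 + g$)
$P{\left(A \right)} = 0$ ($P{\left(A \right)} = A - A = 0$)
$P{\left(Y \right)} - C{\left(11 \left(-17 - 22\right),343 \right)} = 0 - \left(659 + 343\right) = 0 - 1002 = -1002$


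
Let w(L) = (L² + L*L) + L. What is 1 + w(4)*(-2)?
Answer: -71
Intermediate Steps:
w(L) = L + 2*L² (w(L) = (L² + L²) + L = 2*L² + L = L + 2*L²)
1 + w(4)*(-2) = 1 + (4*(1 + 2*4))*(-2) = 1 + (4*(1 + 8))*(-2) = 1 + (4*9)*(-2) = 1 + 36*(-2) = 1 - 72 = -71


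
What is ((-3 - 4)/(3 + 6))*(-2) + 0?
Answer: 14/9 ≈ 1.5556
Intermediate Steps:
((-3 - 4)/(3 + 6))*(-2) + 0 = -7/9*(-2) + 0 = 14/9 + 0 = 14/9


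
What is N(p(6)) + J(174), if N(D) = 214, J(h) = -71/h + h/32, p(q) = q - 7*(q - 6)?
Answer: 304889/1392 ≈ 219.03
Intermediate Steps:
p(q) = 42 - 6*q (p(q) = q - 7*(-6 + q) = q - (-42 + 7*q) = q + (42 - 7*q) = 42 - 6*q)
J(h) = -71/h + h/32 (J(h) = -71/h + h*(1/32) = -71/h + h/32)
N(p(6)) + J(174) = 214 + (-71/174 + (1/32)*174) = 214 + (-71*1/174 + 87/16) = 214 + (-71/174 + 87/16) = 214 + 7001/1392 = 304889/1392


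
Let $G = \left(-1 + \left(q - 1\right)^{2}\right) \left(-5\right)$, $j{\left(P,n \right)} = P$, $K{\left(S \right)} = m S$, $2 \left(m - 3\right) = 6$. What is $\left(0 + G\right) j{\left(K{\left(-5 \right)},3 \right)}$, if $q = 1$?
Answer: $-150$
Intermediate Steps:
$m = 6$ ($m = 3 + \frac{1}{2} \cdot 6 = 3 + 3 = 6$)
$K{\left(S \right)} = 6 S$
$G = 5$ ($G = \left(-1 + \left(1 - 1\right)^{2}\right) \left(-5\right) = \left(-1 + 0^{2}\right) \left(-5\right) = \left(-1 + 0\right) \left(-5\right) = \left(-1\right) \left(-5\right) = 5$)
$\left(0 + G\right) j{\left(K{\left(-5 \right)},3 \right)} = \left(0 + 5\right) 6 \left(-5\right) = 5 \left(-30\right) = -150$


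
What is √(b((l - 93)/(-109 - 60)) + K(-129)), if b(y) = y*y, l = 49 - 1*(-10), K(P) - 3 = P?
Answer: I*√3597530/169 ≈ 11.223*I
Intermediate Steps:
K(P) = 3 + P
l = 59 (l = 49 + 10 = 59)
b(y) = y²
√(b((l - 93)/(-109 - 60)) + K(-129)) = √(((59 - 93)/(-109 - 60))² + (3 - 129)) = √((-34/(-169))² - 126) = √((-34*(-1/169))² - 126) = √((34/169)² - 126) = √(1156/28561 - 126) = √(-3597530/28561) = I*√3597530/169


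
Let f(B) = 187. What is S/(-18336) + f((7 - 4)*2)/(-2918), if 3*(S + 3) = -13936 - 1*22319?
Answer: 1990247/3344028 ≈ 0.59516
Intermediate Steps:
S = -12088 (S = -3 + (-13936 - 1*22319)/3 = -3 + (-13936 - 22319)/3 = -3 + (1/3)*(-36255) = -3 - 12085 = -12088)
S/(-18336) + f((7 - 4)*2)/(-2918) = -12088/(-18336) + 187/(-2918) = -12088*(-1/18336) + 187*(-1/2918) = 1511/2292 - 187/2918 = 1990247/3344028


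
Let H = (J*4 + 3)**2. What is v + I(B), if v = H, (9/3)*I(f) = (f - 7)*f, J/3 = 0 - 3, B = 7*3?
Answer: 1187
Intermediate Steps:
B = 21
J = -9 (J = 3*(0 - 3) = 3*(-3) = -9)
I(f) = f*(-7 + f)/3 (I(f) = ((f - 7)*f)/3 = ((-7 + f)*f)/3 = (f*(-7 + f))/3 = f*(-7 + f)/3)
H = 1089 (H = (-9*4 + 3)**2 = (-36 + 3)**2 = (-33)**2 = 1089)
v = 1089
v + I(B) = 1089 + (1/3)*21*(-7 + 21) = 1089 + (1/3)*21*14 = 1089 + 98 = 1187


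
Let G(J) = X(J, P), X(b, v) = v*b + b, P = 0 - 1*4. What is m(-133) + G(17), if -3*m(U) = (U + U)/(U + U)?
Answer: -154/3 ≈ -51.333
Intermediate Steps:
P = -4 (P = 0 - 4 = -4)
X(b, v) = b + b*v (X(b, v) = b*v + b = b + b*v)
m(U) = -1/3 (m(U) = -(U + U)/(3*(U + U)) = -2*U/(3*(2*U)) = -2*U*1/(2*U)/3 = -1/3*1 = -1/3)
G(J) = -3*J (G(J) = J*(1 - 4) = J*(-3) = -3*J)
m(-133) + G(17) = -1/3 - 3*17 = -1/3 - 51 = -154/3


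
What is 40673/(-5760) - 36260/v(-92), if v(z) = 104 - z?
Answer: -1106273/5760 ≈ -192.06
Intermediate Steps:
40673/(-5760) - 36260/v(-92) = 40673/(-5760) - 36260/(104 - 1*(-92)) = 40673*(-1/5760) - 36260/(104 + 92) = -40673/5760 - 36260/196 = -40673/5760 - 36260*1/196 = -40673/5760 - 185 = -1106273/5760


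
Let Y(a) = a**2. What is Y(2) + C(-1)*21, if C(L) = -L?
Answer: 25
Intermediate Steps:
Y(2) + C(-1)*21 = 2**2 - 1*(-1)*21 = 4 + 1*21 = 4 + 21 = 25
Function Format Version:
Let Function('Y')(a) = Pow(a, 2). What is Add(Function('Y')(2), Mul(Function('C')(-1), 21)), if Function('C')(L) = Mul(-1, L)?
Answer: 25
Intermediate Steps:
Add(Function('Y')(2), Mul(Function('C')(-1), 21)) = Add(Pow(2, 2), Mul(Mul(-1, -1), 21)) = Add(4, Mul(1, 21)) = Add(4, 21) = 25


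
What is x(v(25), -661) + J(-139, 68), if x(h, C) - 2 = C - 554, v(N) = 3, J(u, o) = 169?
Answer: -1044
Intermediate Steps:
x(h, C) = -552 + C (x(h, C) = 2 + (C - 554) = 2 + (-554 + C) = -552 + C)
x(v(25), -661) + J(-139, 68) = (-552 - 661) + 169 = -1213 + 169 = -1044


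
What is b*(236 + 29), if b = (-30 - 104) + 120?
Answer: -3710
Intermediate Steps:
b = -14 (b = -134 + 120 = -14)
b*(236 + 29) = -14*(236 + 29) = -14*265 = -3710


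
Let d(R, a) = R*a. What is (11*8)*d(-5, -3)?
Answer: 1320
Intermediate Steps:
(11*8)*d(-5, -3) = (11*8)*(-5*(-3)) = 88*15 = 1320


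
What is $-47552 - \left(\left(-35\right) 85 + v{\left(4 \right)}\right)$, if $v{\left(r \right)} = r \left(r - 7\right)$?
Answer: $-44565$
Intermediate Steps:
$v{\left(r \right)} = r \left(-7 + r\right)$
$-47552 - \left(\left(-35\right) 85 + v{\left(4 \right)}\right) = -47552 - \left(\left(-35\right) 85 + 4 \left(-7 + 4\right)\right) = -47552 - \left(-2975 + 4 \left(-3\right)\right) = -47552 - \left(-2975 - 12\right) = -47552 - -2987 = -47552 + 2987 = -44565$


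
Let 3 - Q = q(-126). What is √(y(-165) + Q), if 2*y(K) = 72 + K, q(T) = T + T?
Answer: √834/2 ≈ 14.440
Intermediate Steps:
q(T) = 2*T
y(K) = 36 + K/2 (y(K) = (72 + K)/2 = 36 + K/2)
Q = 255 (Q = 3 - 2*(-126) = 3 - 1*(-252) = 3 + 252 = 255)
√(y(-165) + Q) = √((36 + (½)*(-165)) + 255) = √((36 - 165/2) + 255) = √(-93/2 + 255) = √(417/2) = √834/2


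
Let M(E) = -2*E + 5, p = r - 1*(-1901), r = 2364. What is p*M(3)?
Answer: -4265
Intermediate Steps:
p = 4265 (p = 2364 - 1*(-1901) = 2364 + 1901 = 4265)
M(E) = 5 - 2*E
p*M(3) = 4265*(5 - 2*3) = 4265*(5 - 6) = 4265*(-1) = -4265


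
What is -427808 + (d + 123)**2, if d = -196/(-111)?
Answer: -5079227567/12321 ≈ -4.1224e+5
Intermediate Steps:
d = 196/111 (d = -196*(-1/111) = 196/111 ≈ 1.7658)
-427808 + (d + 123)**2 = -427808 + (196/111 + 123)**2 = -427808 + (13849/111)**2 = -427808 + 191794801/12321 = -5079227567/12321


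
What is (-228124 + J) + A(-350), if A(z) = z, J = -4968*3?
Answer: -243378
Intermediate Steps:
J = -14904
(-228124 + J) + A(-350) = (-228124 - 14904) - 350 = -243028 - 350 = -243378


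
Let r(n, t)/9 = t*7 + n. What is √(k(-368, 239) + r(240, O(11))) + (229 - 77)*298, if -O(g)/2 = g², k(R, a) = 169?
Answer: 45296 + I*√12917 ≈ 45296.0 + 113.65*I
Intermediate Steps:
O(g) = -2*g²
r(n, t) = 9*n + 63*t (r(n, t) = 9*(t*7 + n) = 9*(7*t + n) = 9*(n + 7*t) = 9*n + 63*t)
√(k(-368, 239) + r(240, O(11))) + (229 - 77)*298 = √(169 + (9*240 + 63*(-2*11²))) + (229 - 77)*298 = √(169 + (2160 + 63*(-2*121))) + 152*298 = √(169 + (2160 + 63*(-242))) + 45296 = √(169 + (2160 - 15246)) + 45296 = √(169 - 13086) + 45296 = √(-12917) + 45296 = I*√12917 + 45296 = 45296 + I*√12917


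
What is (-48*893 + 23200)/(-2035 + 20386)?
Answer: -19664/18351 ≈ -1.0715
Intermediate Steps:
(-48*893 + 23200)/(-2035 + 20386) = (-42864 + 23200)/18351 = -19664*1/18351 = -19664/18351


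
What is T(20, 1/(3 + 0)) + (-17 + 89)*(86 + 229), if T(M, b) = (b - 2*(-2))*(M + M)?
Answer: 68560/3 ≈ 22853.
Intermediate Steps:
T(M, b) = 2*M*(4 + b) (T(M, b) = (b + 4)*(2*M) = (4 + b)*(2*M) = 2*M*(4 + b))
T(20, 1/(3 + 0)) + (-17 + 89)*(86 + 229) = 2*20*(4 + 1/(3 + 0)) + (-17 + 89)*(86 + 229) = 2*20*(4 + 1/3) + 72*315 = 2*20*(4 + ⅓) + 22680 = 2*20*(13/3) + 22680 = 520/3 + 22680 = 68560/3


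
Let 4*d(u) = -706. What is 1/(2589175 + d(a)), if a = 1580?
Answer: 2/5177997 ≈ 3.8625e-7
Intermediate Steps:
d(u) = -353/2 (d(u) = (¼)*(-706) = -353/2)
1/(2589175 + d(a)) = 1/(2589175 - 353/2) = 1/(5177997/2) = 2/5177997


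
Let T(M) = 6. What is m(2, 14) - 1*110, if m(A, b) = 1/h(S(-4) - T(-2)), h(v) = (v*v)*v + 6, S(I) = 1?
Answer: -13091/119 ≈ -110.01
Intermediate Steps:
h(v) = 6 + v³ (h(v) = v²*v + 6 = v³ + 6 = 6 + v³)
m(A, b) = -1/119 (m(A, b) = 1/(6 + (1 - 1*6)³) = 1/(6 + (1 - 6)³) = 1/(6 + (-5)³) = 1/(6 - 125) = 1/(-119) = -1/119)
m(2, 14) - 1*110 = -1/119 - 1*110 = -1/119 - 110 = -13091/119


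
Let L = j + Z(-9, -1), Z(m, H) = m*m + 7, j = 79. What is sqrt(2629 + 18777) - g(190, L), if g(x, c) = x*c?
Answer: -31730 + sqrt(21406) ≈ -31584.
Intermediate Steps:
Z(m, H) = 7 + m**2 (Z(m, H) = m**2 + 7 = 7 + m**2)
L = 167 (L = 79 + (7 + (-9)**2) = 79 + (7 + 81) = 79 + 88 = 167)
g(x, c) = c*x
sqrt(2629 + 18777) - g(190, L) = sqrt(2629 + 18777) - 167*190 = sqrt(21406) - 1*31730 = sqrt(21406) - 31730 = -31730 + sqrt(21406)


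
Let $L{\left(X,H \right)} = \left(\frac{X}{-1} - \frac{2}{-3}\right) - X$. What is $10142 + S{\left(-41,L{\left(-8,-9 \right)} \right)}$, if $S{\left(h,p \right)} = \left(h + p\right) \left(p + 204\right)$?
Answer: $\frac{42952}{9} \approx 4772.4$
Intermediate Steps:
$L{\left(X,H \right)} = \frac{2}{3} - 2 X$ ($L{\left(X,H \right)} = \left(X \left(-1\right) - - \frac{2}{3}\right) - X = \left(- X + \frac{2}{3}\right) - X = \left(\frac{2}{3} - X\right) - X = \frac{2}{3} - 2 X$)
$S{\left(h,p \right)} = \left(204 + p\right) \left(h + p\right)$ ($S{\left(h,p \right)} = \left(h + p\right) \left(204 + p\right) = \left(204 + p\right) \left(h + p\right)$)
$10142 + S{\left(-41,L{\left(-8,-9 \right)} \right)} = 10142 + \left(\left(\frac{2}{3} - -16\right)^{2} + 204 \left(-41\right) + 204 \left(\frac{2}{3} - -16\right) - 41 \left(\frac{2}{3} - -16\right)\right) = 10142 + \left(\left(\frac{2}{3} + 16\right)^{2} - 8364 + 204 \left(\frac{2}{3} + 16\right) - 41 \left(\frac{2}{3} + 16\right)\right) = 10142 + \left(\left(\frac{50}{3}\right)^{2} - 8364 + 204 \cdot \frac{50}{3} - \frac{2050}{3}\right) = 10142 + \left(\frac{2500}{9} - 8364 + 3400 - \frac{2050}{3}\right) = 10142 - \frac{48326}{9} = \frac{42952}{9}$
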